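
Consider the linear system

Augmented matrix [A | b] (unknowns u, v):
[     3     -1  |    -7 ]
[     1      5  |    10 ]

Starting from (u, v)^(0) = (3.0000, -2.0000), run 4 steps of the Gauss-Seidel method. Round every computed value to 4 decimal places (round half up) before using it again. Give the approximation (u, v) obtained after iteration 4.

(-1.5621, 2.3124)

Iteration 1:
  u = (-7 - (-1)·-2.0000) / (3) = -3.0000
  v = (10 - (1)·-3.0000) / (5) = 2.6000
Iteration 2:
  u = (-7 - (-1)·2.6000) / (3) = -1.4667
  v = (10 - (1)·-1.4667) / (5) = 2.2933
Iteration 3:
  u = (-7 - (-1)·2.2933) / (3) = -1.5689
  v = (10 - (1)·-1.5689) / (5) = 2.3138
Iteration 4:
  u = (-7 - (-1)·2.3138) / (3) = -1.5621
  v = (10 - (1)·-1.5621) / (5) = 2.3124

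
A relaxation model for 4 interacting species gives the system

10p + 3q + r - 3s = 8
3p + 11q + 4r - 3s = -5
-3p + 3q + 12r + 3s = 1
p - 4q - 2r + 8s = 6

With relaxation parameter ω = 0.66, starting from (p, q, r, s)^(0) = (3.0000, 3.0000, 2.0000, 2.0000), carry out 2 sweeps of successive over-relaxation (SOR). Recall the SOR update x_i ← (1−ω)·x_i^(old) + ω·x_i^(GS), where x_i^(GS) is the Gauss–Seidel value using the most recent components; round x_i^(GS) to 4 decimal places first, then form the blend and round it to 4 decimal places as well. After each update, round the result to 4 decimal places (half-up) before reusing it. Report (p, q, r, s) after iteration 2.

(1.0863, -0.2642, 0.2497, 0.7979)

Iteration 1:
  p: GS value = (8 - (3)·3.0000 - (1)·2.0000 - (-3)·2.0000) / (10) = 0.3000;  p ← (1−ω)·3.0000 + ω·0.3000 = 1.2180
  q: GS value = (-5 - (3)·1.2180 - (4)·2.0000 - (-3)·2.0000) / (11) = -0.9685;  q ← (1−ω)·3.0000 + ω·-0.9685 = 0.3808
  r: GS value = (1 - (-3)·1.2180 - (3)·0.3808 - (3)·2.0000) / (12) = -0.2074;  r ← (1−ω)·2.0000 + ω·-0.2074 = 0.5431
  s: GS value = (6 - (1)·1.2180 - (-4)·0.3808 - (-2)·0.5431) / (8) = 0.9239;  s ← (1−ω)·2.0000 + ω·0.9239 = 1.2898
Iteration 2:
  p: GS value = (8 - (3)·0.3808 - (1)·0.5431 - (-3)·1.2898) / (10) = 1.0184;  p ← (1−ω)·1.2180 + ω·1.0184 = 1.0863
  q: GS value = (-5 - (3)·1.0863 - (4)·0.5431 - (-3)·1.2898) / (11) = -0.5965;  q ← (1−ω)·0.3808 + ω·-0.5965 = -0.2642
  r: GS value = (1 - (-3)·1.0863 - (3)·-0.2642 - (3)·1.2898) / (12) = 0.0985;  r ← (1−ω)·0.5431 + ω·0.0985 = 0.2497
  s: GS value = (6 - (1)·1.0863 - (-4)·-0.2642 - (-2)·0.2497) / (8) = 0.5445;  s ← (1−ω)·1.2898 + ω·0.5445 = 0.7979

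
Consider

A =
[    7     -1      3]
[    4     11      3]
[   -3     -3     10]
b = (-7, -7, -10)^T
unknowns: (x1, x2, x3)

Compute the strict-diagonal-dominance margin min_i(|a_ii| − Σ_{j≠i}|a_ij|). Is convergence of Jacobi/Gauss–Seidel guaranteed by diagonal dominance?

row 1: |7| − (1+3) = 3
row 2: |11| − (4+3) = 4
row 3: |10| − (3+3) = 4
minimum over rows = 3 → strictly diagonally dominant (convergence guaranteed)

3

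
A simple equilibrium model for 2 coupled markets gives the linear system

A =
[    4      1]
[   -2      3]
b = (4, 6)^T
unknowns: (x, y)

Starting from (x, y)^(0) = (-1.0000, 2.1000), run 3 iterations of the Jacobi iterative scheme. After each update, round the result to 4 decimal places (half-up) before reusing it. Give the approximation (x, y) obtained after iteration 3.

(0.4208, 2.4445)

Iteration 1:
  x = (4 - (1)·2.1000) / (4) = 0.4750
  y = (6 - (-2)·-1.0000) / (3) = 1.3333
Iteration 2:
  x = (4 - (1)·1.3333) / (4) = 0.6667
  y = (6 - (-2)·0.4750) / (3) = 2.3167
Iteration 3:
  x = (4 - (1)·2.3167) / (4) = 0.4208
  y = (6 - (-2)·0.6667) / (3) = 2.4445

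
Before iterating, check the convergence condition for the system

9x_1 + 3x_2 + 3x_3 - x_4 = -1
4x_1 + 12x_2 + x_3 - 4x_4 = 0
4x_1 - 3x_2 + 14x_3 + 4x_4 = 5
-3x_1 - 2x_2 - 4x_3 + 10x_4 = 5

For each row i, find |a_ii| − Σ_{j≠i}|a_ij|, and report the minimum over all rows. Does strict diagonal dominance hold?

row 1: |9| − (3+3+1) = 2
row 2: |12| − (4+1+4) = 3
row 3: |14| − (4+3+4) = 3
row 4: |10| − (3+2+4) = 1
minimum over rows = 1 → strictly diagonally dominant (convergence guaranteed)

1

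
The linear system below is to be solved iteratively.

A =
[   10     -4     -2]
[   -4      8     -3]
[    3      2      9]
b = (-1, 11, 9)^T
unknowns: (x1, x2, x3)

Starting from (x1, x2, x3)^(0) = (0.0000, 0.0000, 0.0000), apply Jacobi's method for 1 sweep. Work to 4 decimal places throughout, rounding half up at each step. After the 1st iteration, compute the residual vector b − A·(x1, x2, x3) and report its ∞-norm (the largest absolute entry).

Iteration 1:
  x1 = (-1 - (-4)·0.0000 - (-2)·0.0000) / (10) = -0.1000
  x2 = (11 - (-4)·0.0000 - (-3)·0.0000) / (8) = 1.3750
  x3 = (9 - (3)·0.0000 - (2)·0.0000) / (9) = 1.0000
Residual b − A·x = (7.5000, 2.6000, -2.4500); ∞-norm = 7.5000

7.5000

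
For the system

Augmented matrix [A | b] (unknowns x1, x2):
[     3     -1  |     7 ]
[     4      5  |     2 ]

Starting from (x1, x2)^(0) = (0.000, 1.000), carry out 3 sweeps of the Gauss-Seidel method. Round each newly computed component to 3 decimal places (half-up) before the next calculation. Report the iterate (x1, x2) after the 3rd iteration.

Iteration 1:
  x1 = (7 - (-1)·1.000) / (3) = 2.667
  x2 = (2 - (4)·2.667) / (5) = -1.734
Iteration 2:
  x1 = (7 - (-1)·-1.734) / (3) = 1.755
  x2 = (2 - (4)·1.755) / (5) = -1.004
Iteration 3:
  x1 = (7 - (-1)·-1.004) / (3) = 1.999
  x2 = (2 - (4)·1.999) / (5) = -1.199

(1.999, -1.199)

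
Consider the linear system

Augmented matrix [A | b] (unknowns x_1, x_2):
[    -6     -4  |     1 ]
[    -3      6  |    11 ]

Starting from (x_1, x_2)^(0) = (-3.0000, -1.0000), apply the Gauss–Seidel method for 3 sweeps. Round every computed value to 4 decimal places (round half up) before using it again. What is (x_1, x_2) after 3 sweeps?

(-0.8704, 1.3981)

Iteration 1:
  x_1 = (1 - (-4)·-1.0000) / (-6) = 0.5000
  x_2 = (11 - (-3)·0.5000) / (6) = 2.0833
Iteration 2:
  x_1 = (1 - (-4)·2.0833) / (-6) = -1.5555
  x_2 = (11 - (-3)·-1.5555) / (6) = 1.0556
Iteration 3:
  x_1 = (1 - (-4)·1.0556) / (-6) = -0.8704
  x_2 = (11 - (-3)·-0.8704) / (6) = 1.3981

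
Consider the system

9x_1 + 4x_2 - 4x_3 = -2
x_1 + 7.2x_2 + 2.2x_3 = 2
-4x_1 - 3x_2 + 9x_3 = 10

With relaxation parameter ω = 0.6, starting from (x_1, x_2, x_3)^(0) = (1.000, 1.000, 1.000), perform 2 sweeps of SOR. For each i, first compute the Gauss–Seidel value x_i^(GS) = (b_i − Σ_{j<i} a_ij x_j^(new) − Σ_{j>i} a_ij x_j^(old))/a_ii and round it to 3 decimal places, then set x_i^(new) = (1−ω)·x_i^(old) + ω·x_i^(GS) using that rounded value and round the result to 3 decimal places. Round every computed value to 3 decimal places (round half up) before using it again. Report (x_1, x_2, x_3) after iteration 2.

Iteration 1:
  x_1: GS value = (-2 - (4)·1.000 - (-4)·1.000) / (9) = -0.222;  x_1 ← (1−ω)·1.000 + ω·-0.222 = 0.267
  x_2: GS value = (2 - (1)·0.267 - (2.2)·1.000) / (7.2) = -0.065;  x_2 ← (1−ω)·1.000 + ω·-0.065 = 0.361
  x_3: GS value = (10 - (-4)·0.267 - (-3)·0.361) / (9) = 1.350;  x_3 ← (1−ω)·1.000 + ω·1.350 = 1.210
Iteration 2:
  x_1: GS value = (-2 - (4)·0.361 - (-4)·1.210) / (9) = 0.155;  x_1 ← (1−ω)·0.267 + ω·0.155 = 0.200
  x_2: GS value = (2 - (1)·0.200 - (2.2)·1.210) / (7.2) = -0.120;  x_2 ← (1−ω)·0.361 + ω·-0.120 = 0.072
  x_3: GS value = (10 - (-4)·0.200 - (-3)·0.072) / (9) = 1.224;  x_3 ← (1−ω)·1.210 + ω·1.224 = 1.218

(0.200, 0.072, 1.218)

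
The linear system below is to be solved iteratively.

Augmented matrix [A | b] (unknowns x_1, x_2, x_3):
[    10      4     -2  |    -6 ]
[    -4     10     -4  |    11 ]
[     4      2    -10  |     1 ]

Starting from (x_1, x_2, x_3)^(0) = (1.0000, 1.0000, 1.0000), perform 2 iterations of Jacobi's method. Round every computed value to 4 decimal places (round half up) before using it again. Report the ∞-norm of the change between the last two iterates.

Iteration 1:
  x_1 = (-6 - (4)·1.0000 - (-2)·1.0000) / (10) = -0.8000
  x_2 = (11 - (-4)·1.0000 - (-4)·1.0000) / (10) = 1.9000
  x_3 = (1 - (4)·1.0000 - (2)·1.0000) / (-10) = 0.5000
Iteration 2:
  x_1 = (-6 - (4)·1.9000 - (-2)·0.5000) / (10) = -1.2600
  x_2 = (11 - (-4)·-0.8000 - (-4)·0.5000) / (10) = 0.9800
  x_3 = (1 - (4)·-0.8000 - (2)·1.9000) / (-10) = -0.0400
Change: (-0.4600, -0.9200, -0.5400) → max |·| = 0.9200

0.9200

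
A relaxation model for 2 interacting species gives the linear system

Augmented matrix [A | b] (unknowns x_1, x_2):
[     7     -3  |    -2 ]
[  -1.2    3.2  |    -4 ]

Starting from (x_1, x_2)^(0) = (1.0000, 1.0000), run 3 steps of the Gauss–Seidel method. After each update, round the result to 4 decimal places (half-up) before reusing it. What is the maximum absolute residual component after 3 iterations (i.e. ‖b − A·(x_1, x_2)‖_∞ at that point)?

Iteration 1:
  x_1 = (-2 - (-3)·1.0000) / (7) = 0.1429
  x_2 = (-4 - (-1.2)·0.1429) / (3.2) = -1.1964
Iteration 2:
  x_1 = (-2 - (-3)·-1.1964) / (7) = -0.7985
  x_2 = (-4 - (-1.2)·-0.7985) / (3.2) = -1.5494
Iteration 3:
  x_1 = (-2 - (-3)·-1.5494) / (7) = -0.9497
  x_2 = (-4 - (-1.2)·-0.9497) / (3.2) = -1.6061
Residual b − A·x = (-0.1704, -0.0001); ∞-norm = 0.1704

0.1704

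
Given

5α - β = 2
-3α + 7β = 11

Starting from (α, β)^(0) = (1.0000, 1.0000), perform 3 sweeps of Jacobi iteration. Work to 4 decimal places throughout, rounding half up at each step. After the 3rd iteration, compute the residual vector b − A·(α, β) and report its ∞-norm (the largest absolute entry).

Iteration 1:
  α = (2 - (-1)·1.0000) / (5) = 0.6000
  β = (11 - (-3)·1.0000) / (7) = 2.0000
Iteration 2:
  α = (2 - (-1)·2.0000) / (5) = 0.8000
  β = (11 - (-3)·0.6000) / (7) = 1.8286
Iteration 3:
  α = (2 - (-1)·1.8286) / (5) = 0.7657
  β = (11 - (-3)·0.8000) / (7) = 1.9143
Residual b − A·x = (0.0858, -0.1030); ∞-norm = 0.1030

0.1030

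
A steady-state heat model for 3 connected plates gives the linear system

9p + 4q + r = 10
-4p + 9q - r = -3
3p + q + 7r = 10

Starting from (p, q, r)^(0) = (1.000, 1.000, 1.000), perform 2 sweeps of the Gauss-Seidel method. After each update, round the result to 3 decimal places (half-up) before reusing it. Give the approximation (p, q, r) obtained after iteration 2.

Iteration 1:
  p = (10 - (4)·1.000 - (1)·1.000) / (9) = 0.556
  q = (-3 - (-4)·0.556 - (-1)·1.000) / (9) = 0.025
  r = (10 - (3)·0.556 - (1)·0.025) / (7) = 1.187
Iteration 2:
  p = (10 - (4)·0.025 - (1)·1.187) / (9) = 0.968
  q = (-3 - (-4)·0.968 - (-1)·1.187) / (9) = 0.229
  r = (10 - (3)·0.968 - (1)·0.229) / (7) = 0.981

(0.968, 0.229, 0.981)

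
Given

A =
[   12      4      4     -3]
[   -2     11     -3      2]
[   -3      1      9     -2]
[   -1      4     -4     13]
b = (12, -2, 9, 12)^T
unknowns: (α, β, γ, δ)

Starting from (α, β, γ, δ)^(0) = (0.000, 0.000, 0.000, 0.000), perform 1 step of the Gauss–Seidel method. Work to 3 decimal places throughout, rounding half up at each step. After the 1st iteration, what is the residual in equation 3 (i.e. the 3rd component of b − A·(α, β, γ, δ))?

Iteration 1:
  α = (12 - (4)·0.000 - (4)·0.000 - (-3)·0.000) / (12) = 1.000
  β = (-2 - (-2)·1.000 - (-3)·0.000 - (2)·0.000) / (11) = 0.000
  γ = (9 - (-3)·1.000 - (1)·0.000 - (-2)·0.000) / (9) = 1.333
  δ = (12 - (-1)·1.000 - (4)·0.000 - (-4)·1.333) / (13) = 1.410
Residual b − A·x = (-1.102, 1.179, 2.823, 0.002)

2.823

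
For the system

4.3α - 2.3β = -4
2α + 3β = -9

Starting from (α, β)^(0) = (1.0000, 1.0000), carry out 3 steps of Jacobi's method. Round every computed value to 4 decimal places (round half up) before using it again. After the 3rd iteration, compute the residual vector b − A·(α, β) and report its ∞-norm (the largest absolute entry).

3.8275

Iteration 1:
  α = (-4 - (-2.3)·1.0000) / (4.3) = -0.3953
  β = (-9 - (2)·1.0000) / (3) = -3.6667
Iteration 2:
  α = (-4 - (-2.3)·-3.6667) / (4.3) = -2.8915
  β = (-9 - (2)·-0.3953) / (3) = -2.7365
Iteration 3:
  α = (-4 - (-2.3)·-2.7365) / (4.3) = -2.3939
  β = (-9 - (2)·-2.8915) / (3) = -1.0723
Residual b − A·x = (3.8275, -0.9953); ∞-norm = 3.8275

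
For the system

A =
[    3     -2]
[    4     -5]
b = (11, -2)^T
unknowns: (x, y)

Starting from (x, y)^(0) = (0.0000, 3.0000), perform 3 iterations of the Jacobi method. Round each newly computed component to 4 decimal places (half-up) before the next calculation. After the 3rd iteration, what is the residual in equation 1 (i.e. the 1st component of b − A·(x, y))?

Iteration 1:
  x = (11 - (-2)·3.0000) / (3) = 5.6667
  y = (-2 - (4)·0.0000) / (-5) = 0.4000
Iteration 2:
  x = (11 - (-2)·0.4000) / (3) = 3.9333
  y = (-2 - (4)·5.6667) / (-5) = 4.9334
Iteration 3:
  x = (11 - (-2)·4.9334) / (3) = 6.9556
  y = (-2 - (4)·3.9333) / (-5) = 3.5466
Residual b − A·x = (-2.7736, -12.0894)

-2.7736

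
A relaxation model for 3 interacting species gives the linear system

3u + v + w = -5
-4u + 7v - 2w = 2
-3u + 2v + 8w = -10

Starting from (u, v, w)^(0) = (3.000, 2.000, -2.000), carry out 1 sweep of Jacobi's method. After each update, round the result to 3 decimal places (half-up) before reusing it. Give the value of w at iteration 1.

-0.625

Iteration 1:
  u = (-5 - (1)·2.000 - (1)·-2.000) / (3) = -1.667
  v = (2 - (-4)·3.000 - (-2)·-2.000) / (7) = 1.429
  w = (-10 - (-3)·3.000 - (2)·2.000) / (8) = -0.625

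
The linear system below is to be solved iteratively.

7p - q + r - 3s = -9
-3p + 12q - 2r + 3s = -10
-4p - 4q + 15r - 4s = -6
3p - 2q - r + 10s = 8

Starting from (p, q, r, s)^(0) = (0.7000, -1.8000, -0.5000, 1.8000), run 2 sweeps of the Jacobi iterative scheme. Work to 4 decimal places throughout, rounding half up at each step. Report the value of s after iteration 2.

Iteration 1:
  p = (-9 - (-1)·-1.8000 - (1)·-0.5000 - (-3)·1.8000) / (7) = -0.7000
  q = (-10 - (-3)·0.7000 - (-2)·-0.5000 - (3)·1.8000) / (12) = -1.1917
  r = (-6 - (-4)·0.7000 - (-4)·-1.8000 - (-4)·1.8000) / (15) = -0.2133
  s = (8 - (3)·0.7000 - (-2)·-1.8000 - (-1)·-0.5000) / (10) = 0.1800
Iteration 2:
  p = (-9 - (-1)·-1.1917 - (1)·-0.2133 - (-3)·0.1800) / (7) = -1.3483
  q = (-10 - (-3)·-0.7000 - (-2)·-0.2133 - (3)·0.1800) / (12) = -1.0889
  r = (-6 - (-4)·-0.7000 - (-4)·-1.1917 - (-4)·0.1800) / (15) = -0.8565
  s = (8 - (3)·-0.7000 - (-2)·-1.1917 - (-1)·-0.2133) / (10) = 0.7503

0.7503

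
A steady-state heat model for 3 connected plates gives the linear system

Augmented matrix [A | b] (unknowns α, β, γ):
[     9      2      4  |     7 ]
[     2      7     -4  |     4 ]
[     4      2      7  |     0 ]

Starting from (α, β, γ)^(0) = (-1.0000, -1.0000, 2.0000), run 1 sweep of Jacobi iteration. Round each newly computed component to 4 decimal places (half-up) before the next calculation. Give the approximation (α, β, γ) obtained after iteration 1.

Iteration 1:
  α = (7 - (2)·-1.0000 - (4)·2.0000) / (9) = 0.1111
  β = (4 - (2)·-1.0000 - (-4)·2.0000) / (7) = 2.0000
  γ = (0 - (4)·-1.0000 - (2)·-1.0000) / (7) = 0.8571

(0.1111, 2.0000, 0.8571)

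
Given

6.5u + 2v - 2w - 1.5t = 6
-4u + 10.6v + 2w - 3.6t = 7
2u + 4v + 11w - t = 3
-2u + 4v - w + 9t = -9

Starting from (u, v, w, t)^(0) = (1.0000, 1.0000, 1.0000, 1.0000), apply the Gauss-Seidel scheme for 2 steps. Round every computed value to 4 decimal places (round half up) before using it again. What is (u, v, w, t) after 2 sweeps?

Iteration 1:
  u = (6 - (2)·1.0000 - (-2)·1.0000 - (-1.5)·1.0000) / (6.5) = 1.1538
  v = (7 - (-4)·1.1538 - (2)·1.0000 - (-3.6)·1.0000) / (10.6) = 1.2467
  w = (3 - (2)·1.1538 - (4)·1.2467 - (-1)·1.0000) / (11) = -0.2995
  t = (-9 - (-2)·1.1538 - (4)·1.2467 - (-1)·-0.2995) / (9) = -1.3310
Iteration 2:
  u = (6 - (2)·1.2467 - (-2)·-0.2995 - (-1.5)·-1.3310) / (6.5) = 0.1402
  v = (7 - (-4)·0.1402 - (2)·-0.2995 - (-3.6)·-1.3310) / (10.6) = 0.3178
  w = (3 - (2)·0.1402 - (4)·0.3178 - (-1)·-1.3310) / (11) = 0.0107
  t = (-9 - (-2)·0.1402 - (4)·0.3178 - (-1)·0.0107) / (9) = -1.1089

(0.1402, 0.3178, 0.0107, -1.1089)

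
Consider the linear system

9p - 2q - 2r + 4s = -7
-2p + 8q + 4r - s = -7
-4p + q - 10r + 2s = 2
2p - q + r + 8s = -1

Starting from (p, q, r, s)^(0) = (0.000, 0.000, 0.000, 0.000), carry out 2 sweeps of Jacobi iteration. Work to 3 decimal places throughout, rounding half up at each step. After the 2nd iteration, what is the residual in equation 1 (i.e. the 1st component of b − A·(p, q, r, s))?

Iteration 1:
  p = (-7 - (-2)·0.000 - (-2)·0.000 - (4)·0.000) / (9) = -0.778
  q = (-7 - (-2)·0.000 - (4)·0.000 - (-1)·0.000) / (8) = -0.875
  r = (2 - (-4)·0.000 - (1)·0.000 - (2)·0.000) / (-10) = -0.200
  s = (-1 - (2)·0.000 - (-1)·0.000 - (1)·0.000) / (8) = -0.125
Iteration 2:
  p = (-7 - (-2)·-0.875 - (-2)·-0.200 - (4)·-0.125) / (9) = -0.961
  q = (-7 - (-2)·-0.778 - (4)·-0.200 - (-1)·-0.125) / (8) = -0.985
  r = (2 - (-4)·-0.778 - (1)·-0.875 - (2)·-0.125) / (-10) = -0.001
  s = (-1 - (2)·-0.778 - (-1)·-0.875 - (1)·-0.200) / (8) = -0.015
Residual b − A·x = (-0.263, -1.053, -0.839, 0.058)

-0.263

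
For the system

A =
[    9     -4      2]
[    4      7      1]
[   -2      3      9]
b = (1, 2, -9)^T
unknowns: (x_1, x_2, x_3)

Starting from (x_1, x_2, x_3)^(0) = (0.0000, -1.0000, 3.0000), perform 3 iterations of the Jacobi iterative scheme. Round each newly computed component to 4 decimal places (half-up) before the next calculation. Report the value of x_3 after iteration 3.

Iteration 1:
  x_1 = (1 - (-4)·-1.0000 - (2)·3.0000) / (9) = -1.0000
  x_2 = (2 - (4)·0.0000 - (1)·3.0000) / (7) = -0.1429
  x_3 = (-9 - (-2)·0.0000 - (3)·-1.0000) / (9) = -0.6667
Iteration 2:
  x_1 = (1 - (-4)·-0.1429 - (2)·-0.6667) / (9) = 0.1958
  x_2 = (2 - (4)·-1.0000 - (1)·-0.6667) / (7) = 0.9524
  x_3 = (-9 - (-2)·-1.0000 - (3)·-0.1429) / (9) = -1.1746
Iteration 3:
  x_1 = (1 - (-4)·0.9524 - (2)·-1.1746) / (9) = 0.7954
  x_2 = (2 - (4)·0.1958 - (1)·-1.1746) / (7) = 0.3416
  x_3 = (-9 - (-2)·0.1958 - (3)·0.9524) / (9) = -1.2740

-1.2740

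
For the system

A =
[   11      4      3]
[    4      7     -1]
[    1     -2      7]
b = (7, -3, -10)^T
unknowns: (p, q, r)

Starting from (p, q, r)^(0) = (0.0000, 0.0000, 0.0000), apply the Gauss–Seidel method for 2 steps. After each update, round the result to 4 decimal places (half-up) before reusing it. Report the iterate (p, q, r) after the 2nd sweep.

Iteration 1:
  p = (7 - (4)·0.0000 - (3)·0.0000) / (11) = 0.6364
  q = (-3 - (4)·0.6364 - (-1)·0.0000) / (7) = -0.7922
  r = (-10 - (1)·0.6364 - (-2)·-0.7922) / (7) = -1.7458
Iteration 2:
  p = (7 - (4)·-0.7922 - (3)·-1.7458) / (11) = 1.4006
  q = (-3 - (4)·1.4006 - (-1)·-1.7458) / (7) = -1.4783
  r = (-10 - (1)·1.4006 - (-2)·-1.4783) / (7) = -2.0510

(1.4006, -1.4783, -2.0510)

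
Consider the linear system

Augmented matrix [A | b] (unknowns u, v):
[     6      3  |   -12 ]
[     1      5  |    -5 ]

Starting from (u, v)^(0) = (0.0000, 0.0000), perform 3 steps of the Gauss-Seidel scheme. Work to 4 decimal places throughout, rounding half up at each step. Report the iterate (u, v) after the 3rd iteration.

(-1.6700, -0.6660)

Iteration 1:
  u = (-12 - (3)·0.0000) / (6) = -2.0000
  v = (-5 - (1)·-2.0000) / (5) = -0.6000
Iteration 2:
  u = (-12 - (3)·-0.6000) / (6) = -1.7000
  v = (-5 - (1)·-1.7000) / (5) = -0.6600
Iteration 3:
  u = (-12 - (3)·-0.6600) / (6) = -1.6700
  v = (-5 - (1)·-1.6700) / (5) = -0.6660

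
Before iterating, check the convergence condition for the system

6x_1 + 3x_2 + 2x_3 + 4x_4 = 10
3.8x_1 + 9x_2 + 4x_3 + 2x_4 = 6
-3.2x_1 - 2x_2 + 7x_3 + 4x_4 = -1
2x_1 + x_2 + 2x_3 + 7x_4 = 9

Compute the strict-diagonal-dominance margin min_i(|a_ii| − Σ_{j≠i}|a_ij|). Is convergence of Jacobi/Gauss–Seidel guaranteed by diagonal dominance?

row 1: |6| − (3+2+4) = -3
row 2: |9| − (3.8+4+2) = -0.8
row 3: |7| − (3.2+2+4) = -2.2
row 4: |7| − (2+1+2) = 2
minimum over rows = -3 → not strictly diagonally dominant

-3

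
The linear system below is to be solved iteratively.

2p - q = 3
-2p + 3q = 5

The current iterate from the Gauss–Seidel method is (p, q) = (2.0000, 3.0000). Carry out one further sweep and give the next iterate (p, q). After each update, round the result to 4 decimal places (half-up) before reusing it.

(3.0000, 3.6667)

One sweep:
  p = (3 - (-1)·3.0000) / (2) = 3.0000
  q = (5 - (-2)·3.0000) / (3) = 3.6667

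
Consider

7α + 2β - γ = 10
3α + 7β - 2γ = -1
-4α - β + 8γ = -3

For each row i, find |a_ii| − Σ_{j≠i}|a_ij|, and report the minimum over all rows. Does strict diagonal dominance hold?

2

row 1: |7| − (2+1) = 4
row 2: |7| − (3+2) = 2
row 3: |8| − (4+1) = 3
minimum over rows = 2 → strictly diagonally dominant (convergence guaranteed)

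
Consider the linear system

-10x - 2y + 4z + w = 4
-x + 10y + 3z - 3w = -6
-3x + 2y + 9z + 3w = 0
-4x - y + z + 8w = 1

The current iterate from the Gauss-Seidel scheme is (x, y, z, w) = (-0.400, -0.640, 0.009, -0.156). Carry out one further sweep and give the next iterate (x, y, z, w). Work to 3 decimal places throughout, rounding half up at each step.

One sweep:
  x = (4 - (-2)·-0.640 - (4)·0.009 - (1)·-0.156) / (-10) = -0.284
  y = (-6 - (-1)·-0.284 - (3)·0.009 - (-3)·-0.156) / (10) = -0.678
  z = (0 - (-3)·-0.284 - (2)·-0.678 - (3)·-0.156) / (9) = 0.108
  w = (1 - (-4)·-0.284 - (-1)·-0.678 - (1)·0.108) / (8) = -0.115

(-0.284, -0.678, 0.108, -0.115)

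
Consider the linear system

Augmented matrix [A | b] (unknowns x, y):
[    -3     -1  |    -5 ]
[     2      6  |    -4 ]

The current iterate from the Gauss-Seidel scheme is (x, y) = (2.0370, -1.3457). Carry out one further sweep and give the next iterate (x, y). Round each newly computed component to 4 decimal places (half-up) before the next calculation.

(2.1152, -1.3717)

One sweep:
  x = (-5 - (-1)·-1.3457) / (-3) = 2.1152
  y = (-4 - (2)·2.1152) / (6) = -1.3717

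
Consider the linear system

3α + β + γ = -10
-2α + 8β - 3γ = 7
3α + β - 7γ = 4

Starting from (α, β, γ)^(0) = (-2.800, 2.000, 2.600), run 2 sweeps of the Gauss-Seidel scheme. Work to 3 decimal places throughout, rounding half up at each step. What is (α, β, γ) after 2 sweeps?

Iteration 1:
  α = (-10 - (1)·2.000 - (1)·2.600) / (3) = -4.867
  β = (7 - (-2)·-4.867 - (-3)·2.600) / (8) = 0.633
  γ = (4 - (3)·-4.867 - (1)·0.633) / (-7) = -2.567
Iteration 2:
  α = (-10 - (1)·0.633 - (1)·-2.567) / (3) = -2.689
  β = (7 - (-2)·-2.689 - (-3)·-2.567) / (8) = -0.760
  γ = (4 - (3)·-2.689 - (1)·-0.760) / (-7) = -1.832

(-2.689, -0.760, -1.832)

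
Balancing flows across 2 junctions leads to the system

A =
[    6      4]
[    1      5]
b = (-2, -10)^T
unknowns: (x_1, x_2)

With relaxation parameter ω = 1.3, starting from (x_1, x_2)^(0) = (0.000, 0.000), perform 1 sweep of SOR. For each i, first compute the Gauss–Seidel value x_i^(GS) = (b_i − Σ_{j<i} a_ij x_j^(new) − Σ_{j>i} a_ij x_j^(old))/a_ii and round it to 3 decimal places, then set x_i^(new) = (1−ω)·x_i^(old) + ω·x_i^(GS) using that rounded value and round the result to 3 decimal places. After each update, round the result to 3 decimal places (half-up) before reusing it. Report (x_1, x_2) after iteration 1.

Iteration 1:
  x_1: GS value = (-2 - (4)·0.000) / (6) = -0.333;  x_1 ← (1−ω)·0.000 + ω·-0.333 = -0.433
  x_2: GS value = (-10 - (1)·-0.433) / (5) = -1.913;  x_2 ← (1−ω)·0.000 + ω·-1.913 = -2.487

(-0.433, -2.487)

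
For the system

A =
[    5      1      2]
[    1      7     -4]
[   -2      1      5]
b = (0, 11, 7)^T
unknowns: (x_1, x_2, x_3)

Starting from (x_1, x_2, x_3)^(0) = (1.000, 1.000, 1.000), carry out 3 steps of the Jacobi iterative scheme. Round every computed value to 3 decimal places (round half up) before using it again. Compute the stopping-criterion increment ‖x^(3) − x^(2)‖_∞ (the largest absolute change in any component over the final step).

Iteration 1:
  x_1 = (0 - (1)·1.000 - (2)·1.000) / (5) = -0.600
  x_2 = (11 - (1)·1.000 - (-4)·1.000) / (7) = 2.000
  x_3 = (7 - (-2)·1.000 - (1)·1.000) / (5) = 1.600
Iteration 2:
  x_1 = (0 - (1)·2.000 - (2)·1.600) / (5) = -1.040
  x_2 = (11 - (1)·-0.600 - (-4)·1.600) / (7) = 2.571
  x_3 = (7 - (-2)·-0.600 - (1)·2.000) / (5) = 0.760
Iteration 3:
  x_1 = (0 - (1)·2.571 - (2)·0.760) / (5) = -0.818
  x_2 = (11 - (1)·-1.040 - (-4)·0.760) / (7) = 2.154
  x_3 = (7 - (-2)·-1.040 - (1)·2.571) / (5) = 0.470
Change: (0.222, -0.417, -0.290) → max |·| = 0.417

0.417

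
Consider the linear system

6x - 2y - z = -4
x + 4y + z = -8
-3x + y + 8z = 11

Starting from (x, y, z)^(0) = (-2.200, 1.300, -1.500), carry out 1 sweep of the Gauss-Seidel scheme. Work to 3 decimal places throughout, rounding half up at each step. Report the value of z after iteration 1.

1.382

Iteration 1:
  x = (-4 - (-2)·1.300 - (-1)·-1.500) / (6) = -0.483
  y = (-8 - (1)·-0.483 - (1)·-1.500) / (4) = -1.504
  z = (11 - (-3)·-0.483 - (1)·-1.504) / (8) = 1.382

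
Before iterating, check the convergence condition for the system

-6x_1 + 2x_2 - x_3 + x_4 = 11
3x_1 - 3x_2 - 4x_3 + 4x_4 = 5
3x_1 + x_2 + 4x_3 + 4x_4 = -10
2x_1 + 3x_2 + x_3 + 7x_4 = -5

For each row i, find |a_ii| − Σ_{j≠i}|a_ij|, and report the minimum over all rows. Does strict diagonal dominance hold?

row 1: |-6| − (2+1+1) = 2
row 2: |-3| − (3+4+4) = -8
row 3: |4| − (3+1+4) = -4
row 4: |7| − (2+3+1) = 1
minimum over rows = -8 → not strictly diagonally dominant

-8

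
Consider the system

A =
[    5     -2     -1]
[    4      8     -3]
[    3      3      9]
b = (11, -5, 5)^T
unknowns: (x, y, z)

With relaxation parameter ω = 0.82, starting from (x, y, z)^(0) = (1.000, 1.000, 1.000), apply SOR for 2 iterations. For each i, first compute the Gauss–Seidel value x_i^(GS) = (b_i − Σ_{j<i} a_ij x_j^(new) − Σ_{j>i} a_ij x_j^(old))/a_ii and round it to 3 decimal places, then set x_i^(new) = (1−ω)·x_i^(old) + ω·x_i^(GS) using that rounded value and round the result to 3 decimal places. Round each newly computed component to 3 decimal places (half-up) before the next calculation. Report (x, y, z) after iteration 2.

(1.949, -1.424, 0.356)

Iteration 1:
  x: GS value = (11 - (-2)·1.000 - (-1)·1.000) / (5) = 2.800;  x ← (1−ω)·1.000 + ω·2.800 = 2.476
  y: GS value = (-5 - (4)·2.476 - (-3)·1.000) / (8) = -1.488;  y ← (1−ω)·1.000 + ω·-1.488 = -1.040
  z: GS value = (5 - (3)·2.476 - (3)·-1.040) / (9) = 0.077;  z ← (1−ω)·1.000 + ω·0.077 = 0.243
Iteration 2:
  x: GS value = (11 - (-2)·-1.040 - (-1)·0.243) / (5) = 1.833;  x ← (1−ω)·2.476 + ω·1.833 = 1.949
  y: GS value = (-5 - (4)·1.949 - (-3)·0.243) / (8) = -1.508;  y ← (1−ω)·-1.040 + ω·-1.508 = -1.424
  z: GS value = (5 - (3)·1.949 - (3)·-1.424) / (9) = 0.381;  z ← (1−ω)·0.243 + ω·0.381 = 0.356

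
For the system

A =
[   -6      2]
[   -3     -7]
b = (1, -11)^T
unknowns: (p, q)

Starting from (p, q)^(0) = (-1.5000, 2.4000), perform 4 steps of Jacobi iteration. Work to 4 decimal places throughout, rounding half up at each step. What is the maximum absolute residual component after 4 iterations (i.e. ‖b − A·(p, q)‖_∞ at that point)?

0.2612

Iteration 1:
  p = (1 - (2)·2.4000) / (-6) = 0.6333
  q = (-11 - (-3)·-1.5000) / (-7) = 2.2143
Iteration 2:
  p = (1 - (2)·2.2143) / (-6) = 0.5714
  q = (-11 - (-3)·0.6333) / (-7) = 1.3000
Iteration 3:
  p = (1 - (2)·1.3000) / (-6) = 0.2667
  q = (-11 - (-3)·0.5714) / (-7) = 1.3265
Iteration 4:
  p = (1 - (2)·1.3265) / (-6) = 0.2755
  q = (-11 - (-3)·0.2667) / (-7) = 1.4571
Residual b − A·x = (-0.2612, 0.0262); ∞-norm = 0.2612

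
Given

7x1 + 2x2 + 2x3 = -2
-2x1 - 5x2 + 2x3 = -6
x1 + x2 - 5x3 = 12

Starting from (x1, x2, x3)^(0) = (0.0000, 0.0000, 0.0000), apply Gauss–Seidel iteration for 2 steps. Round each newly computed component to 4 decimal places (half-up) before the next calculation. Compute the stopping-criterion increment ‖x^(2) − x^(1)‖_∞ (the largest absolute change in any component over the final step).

0.9783

Iteration 1:
  x1 = (-2 - (2)·0.0000 - (2)·0.0000) / (7) = -0.2857
  x2 = (-6 - (-2)·-0.2857 - (2)·0.0000) / (-5) = 1.3143
  x3 = (12 - (1)·-0.2857 - (1)·1.3143) / (-5) = -2.1943
Iteration 2:
  x1 = (-2 - (2)·1.3143 - (2)·-2.1943) / (7) = -0.0343
  x2 = (-6 - (-2)·-0.0343 - (2)·-2.1943) / (-5) = 0.3360
  x3 = (12 - (1)·-0.0343 - (1)·0.3360) / (-5) = -2.3397
Change: (0.2514, -0.9783, -0.1454) → max |·| = 0.9783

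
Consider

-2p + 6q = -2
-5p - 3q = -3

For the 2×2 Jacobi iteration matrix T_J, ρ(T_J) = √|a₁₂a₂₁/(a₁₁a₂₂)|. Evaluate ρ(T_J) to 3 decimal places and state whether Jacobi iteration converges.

a₁₂a₂₁/(a₁₁a₂₂) = (6)·(-5) / ((-2)·(-3)) = -5.000000
ρ = √|-5.000000| = √5.000000 = 2.236
ρ > 1, so Jacobi diverges

2.236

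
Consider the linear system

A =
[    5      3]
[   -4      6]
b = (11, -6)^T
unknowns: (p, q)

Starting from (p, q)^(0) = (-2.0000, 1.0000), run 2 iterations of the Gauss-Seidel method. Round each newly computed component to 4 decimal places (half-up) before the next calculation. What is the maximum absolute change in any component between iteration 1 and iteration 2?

Iteration 1:
  p = (11 - (3)·1.0000) / (5) = 1.6000
  q = (-6 - (-4)·1.6000) / (6) = 0.0667
Iteration 2:
  p = (11 - (3)·0.0667) / (5) = 2.1600
  q = (-6 - (-4)·2.1600) / (6) = 0.4400
Change: (0.5600, 0.3733) → max |·| = 0.5600

0.5600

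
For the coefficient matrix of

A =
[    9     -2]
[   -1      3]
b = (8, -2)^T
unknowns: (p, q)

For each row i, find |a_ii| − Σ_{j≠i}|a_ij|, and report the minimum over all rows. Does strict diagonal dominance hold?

row 1: |9| − (2) = 7
row 2: |3| − (1) = 2
minimum over rows = 2 → strictly diagonally dominant (convergence guaranteed)

2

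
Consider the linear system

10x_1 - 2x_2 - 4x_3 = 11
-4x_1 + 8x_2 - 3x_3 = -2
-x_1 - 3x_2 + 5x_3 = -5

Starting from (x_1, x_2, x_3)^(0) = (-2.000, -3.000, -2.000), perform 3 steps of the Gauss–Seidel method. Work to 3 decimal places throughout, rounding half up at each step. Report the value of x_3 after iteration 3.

-1.302

Iteration 1:
  x_1 = (11 - (-2)·-3.000 - (-4)·-2.000) / (10) = -0.300
  x_2 = (-2 - (-4)·-0.300 - (-3)·-2.000) / (8) = -1.150
  x_3 = (-5 - (-1)·-0.300 - (-3)·-1.150) / (5) = -1.750
Iteration 2:
  x_1 = (11 - (-2)·-1.150 - (-4)·-1.750) / (10) = 0.170
  x_2 = (-2 - (-4)·0.170 - (-3)·-1.750) / (8) = -0.821
  x_3 = (-5 - (-1)·0.170 - (-3)·-0.821) / (5) = -1.459
Iteration 3:
  x_1 = (11 - (-2)·-0.821 - (-4)·-1.459) / (10) = 0.352
  x_2 = (-2 - (-4)·0.352 - (-3)·-1.459) / (8) = -0.621
  x_3 = (-5 - (-1)·0.352 - (-3)·-0.621) / (5) = -1.302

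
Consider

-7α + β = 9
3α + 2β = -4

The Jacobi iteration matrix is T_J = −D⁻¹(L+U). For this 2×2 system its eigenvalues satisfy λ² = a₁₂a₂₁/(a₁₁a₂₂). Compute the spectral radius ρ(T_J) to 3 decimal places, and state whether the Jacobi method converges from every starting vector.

a₁₂a₂₁/(a₁₁a₂₂) = (1)·(3) / ((-7)·(2)) = -0.214286
ρ = √|-0.214286| = √0.214286 = 0.463
ρ < 1, so Jacobi converges

0.463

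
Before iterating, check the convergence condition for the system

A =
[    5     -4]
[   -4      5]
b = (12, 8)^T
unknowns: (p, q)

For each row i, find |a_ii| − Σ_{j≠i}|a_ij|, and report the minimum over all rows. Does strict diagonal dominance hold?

row 1: |5| − (4) = 1
row 2: |5| − (4) = 1
minimum over rows = 1 → strictly diagonally dominant (convergence guaranteed)

1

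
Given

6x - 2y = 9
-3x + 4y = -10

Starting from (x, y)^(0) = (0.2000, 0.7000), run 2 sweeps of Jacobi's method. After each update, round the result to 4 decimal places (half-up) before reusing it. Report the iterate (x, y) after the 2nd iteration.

Iteration 1:
  x = (9 - (-2)·0.7000) / (6) = 1.7333
  y = (-10 - (-3)·0.2000) / (4) = -2.3500
Iteration 2:
  x = (9 - (-2)·-2.3500) / (6) = 0.7167
  y = (-10 - (-3)·1.7333) / (4) = -1.2000

(0.7167, -1.2000)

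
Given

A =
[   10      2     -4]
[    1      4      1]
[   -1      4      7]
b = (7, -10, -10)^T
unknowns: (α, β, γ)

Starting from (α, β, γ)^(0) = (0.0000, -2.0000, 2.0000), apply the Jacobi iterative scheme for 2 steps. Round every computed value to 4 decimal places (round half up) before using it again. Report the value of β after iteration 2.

Iteration 1:
  α = (7 - (2)·-2.0000 - (-4)·2.0000) / (10) = 1.9000
  β = (-10 - (1)·0.0000 - (1)·2.0000) / (4) = -3.0000
  γ = (-10 - (-1)·0.0000 - (4)·-2.0000) / (7) = -0.2857
Iteration 2:
  α = (7 - (2)·-3.0000 - (-4)·-0.2857) / (10) = 1.1857
  β = (-10 - (1)·1.9000 - (1)·-0.2857) / (4) = -2.9036
  γ = (-10 - (-1)·1.9000 - (4)·-3.0000) / (7) = 0.5571

-2.9036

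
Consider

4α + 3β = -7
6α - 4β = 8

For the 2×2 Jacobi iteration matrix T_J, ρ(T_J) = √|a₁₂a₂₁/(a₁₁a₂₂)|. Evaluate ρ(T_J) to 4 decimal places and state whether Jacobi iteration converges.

a₁₂a₂₁/(a₁₁a₂₂) = (3)·(6) / ((4)·(-4)) = -1.125000
ρ = √|-1.125000| = √1.125000 = 1.0607
ρ > 1, so Jacobi diverges

1.0607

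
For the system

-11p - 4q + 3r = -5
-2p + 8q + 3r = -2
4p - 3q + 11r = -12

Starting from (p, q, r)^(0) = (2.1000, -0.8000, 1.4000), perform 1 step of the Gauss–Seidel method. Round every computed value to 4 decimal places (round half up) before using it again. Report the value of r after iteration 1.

Iteration 1:
  p = (-5 - (-4)·-0.8000 - (3)·1.4000) / (-11) = 1.1273
  q = (-2 - (-2)·1.1273 - (3)·1.4000) / (8) = -0.4932
  r = (-12 - (4)·1.1273 - (-3)·-0.4932) / (11) = -1.6353

-1.6353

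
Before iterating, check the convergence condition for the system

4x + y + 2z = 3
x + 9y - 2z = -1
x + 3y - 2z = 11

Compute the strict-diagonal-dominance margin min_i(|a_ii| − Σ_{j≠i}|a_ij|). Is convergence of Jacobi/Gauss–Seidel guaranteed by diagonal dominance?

row 1: |4| − (1+2) = 1
row 2: |9| − (1+2) = 6
row 3: |-2| − (1+3) = -2
minimum over rows = -2 → not strictly diagonally dominant

-2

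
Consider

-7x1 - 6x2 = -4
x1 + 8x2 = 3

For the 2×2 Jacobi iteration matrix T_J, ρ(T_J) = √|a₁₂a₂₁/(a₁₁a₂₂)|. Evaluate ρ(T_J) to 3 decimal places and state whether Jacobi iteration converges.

a₁₂a₂₁/(a₁₁a₂₂) = (-6)·(1) / ((-7)·(8)) = 0.107143
ρ = √|0.107143| = √0.107143 = 0.327
ρ < 1, so Jacobi converges

0.327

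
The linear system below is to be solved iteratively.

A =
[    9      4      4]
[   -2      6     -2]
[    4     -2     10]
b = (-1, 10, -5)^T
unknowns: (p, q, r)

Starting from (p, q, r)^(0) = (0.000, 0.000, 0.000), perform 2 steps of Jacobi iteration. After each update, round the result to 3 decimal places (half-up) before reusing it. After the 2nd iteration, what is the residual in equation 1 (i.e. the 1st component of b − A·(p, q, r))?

-0.694

Iteration 1:
  p = (-1 - (4)·0.000 - (4)·0.000) / (9) = -0.111
  q = (10 - (-2)·0.000 - (-2)·0.000) / (6) = 1.667
  r = (-5 - (4)·0.000 - (-2)·0.000) / (10) = -0.500
Iteration 2:
  p = (-1 - (4)·1.667 - (4)·-0.500) / (9) = -0.630
  q = (10 - (-2)·-0.111 - (-2)·-0.500) / (6) = 1.463
  r = (-5 - (4)·-0.111 - (-2)·1.667) / (10) = -0.122
Residual b − A·x = (-0.694, -0.282, 1.666)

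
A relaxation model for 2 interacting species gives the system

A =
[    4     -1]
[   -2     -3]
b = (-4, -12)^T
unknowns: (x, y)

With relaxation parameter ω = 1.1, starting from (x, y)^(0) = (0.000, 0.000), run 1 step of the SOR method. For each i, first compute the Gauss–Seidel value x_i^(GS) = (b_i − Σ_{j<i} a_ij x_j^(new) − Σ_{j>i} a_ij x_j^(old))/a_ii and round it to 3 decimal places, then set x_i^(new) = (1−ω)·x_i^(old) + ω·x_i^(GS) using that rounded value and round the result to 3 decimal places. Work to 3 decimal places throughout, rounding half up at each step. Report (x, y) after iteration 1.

(-1.100, 5.206)

Iteration 1:
  x: GS value = (-4 - (-1)·0.000) / (4) = -1.000;  x ← (1−ω)·0.000 + ω·-1.000 = -1.100
  y: GS value = (-12 - (-2)·-1.100) / (-3) = 4.733;  y ← (1−ω)·0.000 + ω·4.733 = 5.206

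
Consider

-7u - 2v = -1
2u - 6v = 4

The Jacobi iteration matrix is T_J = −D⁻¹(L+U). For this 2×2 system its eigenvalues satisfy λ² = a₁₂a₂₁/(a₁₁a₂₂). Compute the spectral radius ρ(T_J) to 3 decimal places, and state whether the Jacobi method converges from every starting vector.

0.309

a₁₂a₂₁/(a₁₁a₂₂) = (-2)·(2) / ((-7)·(-6)) = -0.095238
ρ = √|-0.095238| = √0.095238 = 0.309
ρ < 1, so Jacobi converges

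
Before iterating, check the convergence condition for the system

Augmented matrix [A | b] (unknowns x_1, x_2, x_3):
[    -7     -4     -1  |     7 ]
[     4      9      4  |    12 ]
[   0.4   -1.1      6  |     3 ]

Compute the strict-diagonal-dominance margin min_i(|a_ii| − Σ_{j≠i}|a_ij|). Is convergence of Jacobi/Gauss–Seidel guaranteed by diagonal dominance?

1

row 1: |-7| − (4+1) = 2
row 2: |9| − (4+4) = 1
row 3: |6| − (0.4+1.1) = 4.5
minimum over rows = 1 → strictly diagonally dominant (convergence guaranteed)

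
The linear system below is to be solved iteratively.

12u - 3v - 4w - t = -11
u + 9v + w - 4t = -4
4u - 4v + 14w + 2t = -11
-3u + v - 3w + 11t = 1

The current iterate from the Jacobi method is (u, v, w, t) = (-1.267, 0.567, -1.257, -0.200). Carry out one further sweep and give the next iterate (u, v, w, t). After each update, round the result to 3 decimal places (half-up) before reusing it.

One sweep:
  u = (-11 - (-3)·0.567 - (-4)·-1.257 - (-1)·-0.200) / (12) = -1.211
  v = (-4 - (1)·-1.267 - (1)·-1.257 - (-4)·-0.200) / (9) = -0.253
  w = (-11 - (4)·-1.267 - (-4)·0.567 - (2)·-0.200) / (14) = -0.233
  t = (1 - (-3)·-1.267 - (1)·0.567 - (-3)·-1.257) / (11) = -0.649

(-1.211, -0.253, -0.233, -0.649)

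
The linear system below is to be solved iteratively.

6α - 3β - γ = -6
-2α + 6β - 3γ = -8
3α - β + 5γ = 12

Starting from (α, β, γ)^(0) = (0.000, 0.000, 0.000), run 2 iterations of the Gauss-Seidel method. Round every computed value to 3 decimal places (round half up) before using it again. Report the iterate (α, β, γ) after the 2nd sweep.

(-1.389, -0.463, 3.141)

Iteration 1:
  α = (-6 - (-3)·0.000 - (-1)·0.000) / (6) = -1.000
  β = (-8 - (-2)·-1.000 - (-3)·0.000) / (6) = -1.667
  γ = (12 - (3)·-1.000 - (-1)·-1.667) / (5) = 2.667
Iteration 2:
  α = (-6 - (-3)·-1.667 - (-1)·2.667) / (6) = -1.389
  β = (-8 - (-2)·-1.389 - (-3)·2.667) / (6) = -0.463
  γ = (12 - (3)·-1.389 - (-1)·-0.463) / (5) = 3.141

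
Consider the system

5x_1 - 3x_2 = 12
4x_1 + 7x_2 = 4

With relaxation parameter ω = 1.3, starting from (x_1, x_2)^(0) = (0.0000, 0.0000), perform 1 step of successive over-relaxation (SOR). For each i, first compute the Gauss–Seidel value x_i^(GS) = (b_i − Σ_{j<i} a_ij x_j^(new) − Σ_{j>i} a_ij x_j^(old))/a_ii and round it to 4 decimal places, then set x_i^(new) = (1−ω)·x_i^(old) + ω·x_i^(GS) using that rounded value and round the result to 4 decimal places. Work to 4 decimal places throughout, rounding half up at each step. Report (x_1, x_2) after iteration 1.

(3.1200, -1.5748)

Iteration 1:
  x_1: GS value = (12 - (-3)·0.0000) / (5) = 2.4000;  x_1 ← (1−ω)·0.0000 + ω·2.4000 = 3.1200
  x_2: GS value = (4 - (4)·3.1200) / (7) = -1.2114;  x_2 ← (1−ω)·0.0000 + ω·-1.2114 = -1.5748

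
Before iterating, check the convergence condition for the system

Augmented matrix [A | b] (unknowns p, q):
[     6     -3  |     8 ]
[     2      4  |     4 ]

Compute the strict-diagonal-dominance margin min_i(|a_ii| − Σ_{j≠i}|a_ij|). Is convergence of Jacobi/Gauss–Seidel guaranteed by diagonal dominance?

2

row 1: |6| − (3) = 3
row 2: |4| − (2) = 2
minimum over rows = 2 → strictly diagonally dominant (convergence guaranteed)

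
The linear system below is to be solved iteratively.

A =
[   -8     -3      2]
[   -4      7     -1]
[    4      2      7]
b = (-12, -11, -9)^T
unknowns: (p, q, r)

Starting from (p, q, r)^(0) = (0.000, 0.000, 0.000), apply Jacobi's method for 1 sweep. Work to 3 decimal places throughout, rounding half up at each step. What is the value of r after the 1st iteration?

Iteration 1:
  p = (-12 - (-3)·0.000 - (2)·0.000) / (-8) = 1.500
  q = (-11 - (-4)·0.000 - (-1)·0.000) / (7) = -1.571
  r = (-9 - (4)·0.000 - (2)·0.000) / (7) = -1.286

-1.286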